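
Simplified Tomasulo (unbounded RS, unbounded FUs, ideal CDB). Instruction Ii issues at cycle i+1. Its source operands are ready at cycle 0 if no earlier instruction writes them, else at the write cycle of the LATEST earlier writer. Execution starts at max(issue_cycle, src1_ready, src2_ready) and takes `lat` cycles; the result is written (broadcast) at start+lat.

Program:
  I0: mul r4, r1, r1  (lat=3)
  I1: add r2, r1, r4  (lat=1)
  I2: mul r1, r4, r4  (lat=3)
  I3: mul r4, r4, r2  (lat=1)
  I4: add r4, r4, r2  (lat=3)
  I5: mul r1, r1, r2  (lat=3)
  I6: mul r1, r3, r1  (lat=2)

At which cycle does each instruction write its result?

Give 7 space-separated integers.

Answer: 4 5 7 6 9 10 12

Derivation:
I0 mul r4: issue@1 deps=(None,None) exec_start@1 write@4
I1 add r2: issue@2 deps=(None,0) exec_start@4 write@5
I2 mul r1: issue@3 deps=(0,0) exec_start@4 write@7
I3 mul r4: issue@4 deps=(0,1) exec_start@5 write@6
I4 add r4: issue@5 deps=(3,1) exec_start@6 write@9
I5 mul r1: issue@6 deps=(2,1) exec_start@7 write@10
I6 mul r1: issue@7 deps=(None,5) exec_start@10 write@12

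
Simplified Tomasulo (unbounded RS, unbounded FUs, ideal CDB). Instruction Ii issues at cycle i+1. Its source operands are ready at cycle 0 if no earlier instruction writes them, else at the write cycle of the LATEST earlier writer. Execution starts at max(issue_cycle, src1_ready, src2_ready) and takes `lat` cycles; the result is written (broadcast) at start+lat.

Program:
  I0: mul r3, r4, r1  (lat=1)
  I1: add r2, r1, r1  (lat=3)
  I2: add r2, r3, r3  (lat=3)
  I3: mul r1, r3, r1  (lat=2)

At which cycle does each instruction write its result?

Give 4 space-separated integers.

I0 mul r3: issue@1 deps=(None,None) exec_start@1 write@2
I1 add r2: issue@2 deps=(None,None) exec_start@2 write@5
I2 add r2: issue@3 deps=(0,0) exec_start@3 write@6
I3 mul r1: issue@4 deps=(0,None) exec_start@4 write@6

Answer: 2 5 6 6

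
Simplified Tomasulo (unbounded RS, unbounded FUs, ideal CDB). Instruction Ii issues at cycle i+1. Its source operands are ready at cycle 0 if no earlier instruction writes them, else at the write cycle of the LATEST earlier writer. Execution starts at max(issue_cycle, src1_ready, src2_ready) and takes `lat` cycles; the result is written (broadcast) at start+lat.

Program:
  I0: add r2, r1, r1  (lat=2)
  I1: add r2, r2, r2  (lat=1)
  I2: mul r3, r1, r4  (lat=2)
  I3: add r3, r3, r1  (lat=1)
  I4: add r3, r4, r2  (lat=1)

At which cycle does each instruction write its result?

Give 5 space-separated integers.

Answer: 3 4 5 6 6

Derivation:
I0 add r2: issue@1 deps=(None,None) exec_start@1 write@3
I1 add r2: issue@2 deps=(0,0) exec_start@3 write@4
I2 mul r3: issue@3 deps=(None,None) exec_start@3 write@5
I3 add r3: issue@4 deps=(2,None) exec_start@5 write@6
I4 add r3: issue@5 deps=(None,1) exec_start@5 write@6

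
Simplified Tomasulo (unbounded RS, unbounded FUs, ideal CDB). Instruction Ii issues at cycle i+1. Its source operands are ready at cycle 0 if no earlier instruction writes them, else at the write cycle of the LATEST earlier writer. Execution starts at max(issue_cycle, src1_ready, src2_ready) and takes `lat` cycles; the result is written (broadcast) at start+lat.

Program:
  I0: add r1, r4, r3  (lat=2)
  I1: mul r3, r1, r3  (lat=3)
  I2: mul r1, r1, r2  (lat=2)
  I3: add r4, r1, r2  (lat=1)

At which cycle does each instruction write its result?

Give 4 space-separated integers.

I0 add r1: issue@1 deps=(None,None) exec_start@1 write@3
I1 mul r3: issue@2 deps=(0,None) exec_start@3 write@6
I2 mul r1: issue@3 deps=(0,None) exec_start@3 write@5
I3 add r4: issue@4 deps=(2,None) exec_start@5 write@6

Answer: 3 6 5 6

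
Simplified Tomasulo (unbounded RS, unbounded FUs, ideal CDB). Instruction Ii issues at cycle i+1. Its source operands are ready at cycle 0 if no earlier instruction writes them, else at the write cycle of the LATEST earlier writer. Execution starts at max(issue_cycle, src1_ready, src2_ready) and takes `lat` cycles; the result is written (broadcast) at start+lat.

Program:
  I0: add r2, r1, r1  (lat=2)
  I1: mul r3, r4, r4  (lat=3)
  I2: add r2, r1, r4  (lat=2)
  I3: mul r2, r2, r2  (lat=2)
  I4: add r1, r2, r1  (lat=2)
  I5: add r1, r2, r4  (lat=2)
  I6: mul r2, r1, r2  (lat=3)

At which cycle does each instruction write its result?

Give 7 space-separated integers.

I0 add r2: issue@1 deps=(None,None) exec_start@1 write@3
I1 mul r3: issue@2 deps=(None,None) exec_start@2 write@5
I2 add r2: issue@3 deps=(None,None) exec_start@3 write@5
I3 mul r2: issue@4 deps=(2,2) exec_start@5 write@7
I4 add r1: issue@5 deps=(3,None) exec_start@7 write@9
I5 add r1: issue@6 deps=(3,None) exec_start@7 write@9
I6 mul r2: issue@7 deps=(5,3) exec_start@9 write@12

Answer: 3 5 5 7 9 9 12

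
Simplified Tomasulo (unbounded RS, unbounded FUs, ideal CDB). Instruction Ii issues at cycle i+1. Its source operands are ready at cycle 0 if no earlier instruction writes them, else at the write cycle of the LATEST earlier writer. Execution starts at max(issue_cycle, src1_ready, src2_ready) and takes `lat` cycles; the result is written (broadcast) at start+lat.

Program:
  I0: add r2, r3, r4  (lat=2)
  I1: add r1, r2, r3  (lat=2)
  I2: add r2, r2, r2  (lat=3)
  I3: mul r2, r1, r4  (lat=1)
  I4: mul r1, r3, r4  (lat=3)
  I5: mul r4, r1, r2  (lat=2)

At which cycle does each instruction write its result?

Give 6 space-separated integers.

I0 add r2: issue@1 deps=(None,None) exec_start@1 write@3
I1 add r1: issue@2 deps=(0,None) exec_start@3 write@5
I2 add r2: issue@3 deps=(0,0) exec_start@3 write@6
I3 mul r2: issue@4 deps=(1,None) exec_start@5 write@6
I4 mul r1: issue@5 deps=(None,None) exec_start@5 write@8
I5 mul r4: issue@6 deps=(4,3) exec_start@8 write@10

Answer: 3 5 6 6 8 10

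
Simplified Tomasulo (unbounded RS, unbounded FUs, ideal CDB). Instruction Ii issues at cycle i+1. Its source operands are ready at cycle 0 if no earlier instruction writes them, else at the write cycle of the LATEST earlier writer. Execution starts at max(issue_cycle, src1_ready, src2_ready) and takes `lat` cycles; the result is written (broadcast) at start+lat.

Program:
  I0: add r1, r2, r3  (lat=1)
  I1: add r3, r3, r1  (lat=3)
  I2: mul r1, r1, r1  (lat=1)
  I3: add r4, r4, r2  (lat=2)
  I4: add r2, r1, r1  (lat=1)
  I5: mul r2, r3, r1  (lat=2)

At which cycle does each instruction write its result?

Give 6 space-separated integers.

Answer: 2 5 4 6 6 8

Derivation:
I0 add r1: issue@1 deps=(None,None) exec_start@1 write@2
I1 add r3: issue@2 deps=(None,0) exec_start@2 write@5
I2 mul r1: issue@3 deps=(0,0) exec_start@3 write@4
I3 add r4: issue@4 deps=(None,None) exec_start@4 write@6
I4 add r2: issue@5 deps=(2,2) exec_start@5 write@6
I5 mul r2: issue@6 deps=(1,2) exec_start@6 write@8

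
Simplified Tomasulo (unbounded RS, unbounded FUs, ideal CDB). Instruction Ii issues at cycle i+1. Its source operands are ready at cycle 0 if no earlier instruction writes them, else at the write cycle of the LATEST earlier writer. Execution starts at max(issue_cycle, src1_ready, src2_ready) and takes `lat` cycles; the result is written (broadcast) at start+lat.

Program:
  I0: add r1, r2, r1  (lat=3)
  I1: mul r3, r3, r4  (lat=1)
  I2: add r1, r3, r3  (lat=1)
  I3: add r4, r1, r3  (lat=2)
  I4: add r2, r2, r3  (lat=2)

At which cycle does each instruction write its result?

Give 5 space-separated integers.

Answer: 4 3 4 6 7

Derivation:
I0 add r1: issue@1 deps=(None,None) exec_start@1 write@4
I1 mul r3: issue@2 deps=(None,None) exec_start@2 write@3
I2 add r1: issue@3 deps=(1,1) exec_start@3 write@4
I3 add r4: issue@4 deps=(2,1) exec_start@4 write@6
I4 add r2: issue@5 deps=(None,1) exec_start@5 write@7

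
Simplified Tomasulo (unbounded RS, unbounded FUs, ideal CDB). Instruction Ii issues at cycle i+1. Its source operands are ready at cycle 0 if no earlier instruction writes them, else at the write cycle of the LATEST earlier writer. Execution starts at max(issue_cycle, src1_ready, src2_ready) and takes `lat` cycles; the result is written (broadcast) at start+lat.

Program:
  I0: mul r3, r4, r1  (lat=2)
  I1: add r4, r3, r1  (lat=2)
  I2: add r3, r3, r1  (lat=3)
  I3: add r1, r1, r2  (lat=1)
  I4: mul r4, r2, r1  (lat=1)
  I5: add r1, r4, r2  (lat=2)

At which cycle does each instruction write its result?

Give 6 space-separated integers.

Answer: 3 5 6 5 6 8

Derivation:
I0 mul r3: issue@1 deps=(None,None) exec_start@1 write@3
I1 add r4: issue@2 deps=(0,None) exec_start@3 write@5
I2 add r3: issue@3 deps=(0,None) exec_start@3 write@6
I3 add r1: issue@4 deps=(None,None) exec_start@4 write@5
I4 mul r4: issue@5 deps=(None,3) exec_start@5 write@6
I5 add r1: issue@6 deps=(4,None) exec_start@6 write@8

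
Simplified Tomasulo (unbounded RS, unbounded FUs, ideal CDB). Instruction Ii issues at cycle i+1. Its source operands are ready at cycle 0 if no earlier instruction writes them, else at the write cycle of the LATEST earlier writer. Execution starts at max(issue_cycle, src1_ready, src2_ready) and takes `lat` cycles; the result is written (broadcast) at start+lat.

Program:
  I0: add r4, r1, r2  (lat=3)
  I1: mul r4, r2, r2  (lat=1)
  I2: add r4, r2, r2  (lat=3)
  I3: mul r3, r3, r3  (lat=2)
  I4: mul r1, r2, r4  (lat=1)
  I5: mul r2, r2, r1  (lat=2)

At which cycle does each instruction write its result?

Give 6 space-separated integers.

I0 add r4: issue@1 deps=(None,None) exec_start@1 write@4
I1 mul r4: issue@2 deps=(None,None) exec_start@2 write@3
I2 add r4: issue@3 deps=(None,None) exec_start@3 write@6
I3 mul r3: issue@4 deps=(None,None) exec_start@4 write@6
I4 mul r1: issue@5 deps=(None,2) exec_start@6 write@7
I5 mul r2: issue@6 deps=(None,4) exec_start@7 write@9

Answer: 4 3 6 6 7 9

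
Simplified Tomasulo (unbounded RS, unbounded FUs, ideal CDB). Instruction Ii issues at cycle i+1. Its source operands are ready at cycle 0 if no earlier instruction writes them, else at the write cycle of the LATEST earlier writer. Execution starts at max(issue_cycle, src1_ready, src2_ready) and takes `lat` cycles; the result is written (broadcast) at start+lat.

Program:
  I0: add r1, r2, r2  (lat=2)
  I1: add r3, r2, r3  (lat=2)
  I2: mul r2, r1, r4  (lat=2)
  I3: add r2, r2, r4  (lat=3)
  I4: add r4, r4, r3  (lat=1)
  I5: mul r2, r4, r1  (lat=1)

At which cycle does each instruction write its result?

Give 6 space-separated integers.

I0 add r1: issue@1 deps=(None,None) exec_start@1 write@3
I1 add r3: issue@2 deps=(None,None) exec_start@2 write@4
I2 mul r2: issue@3 deps=(0,None) exec_start@3 write@5
I3 add r2: issue@4 deps=(2,None) exec_start@5 write@8
I4 add r4: issue@5 deps=(None,1) exec_start@5 write@6
I5 mul r2: issue@6 deps=(4,0) exec_start@6 write@7

Answer: 3 4 5 8 6 7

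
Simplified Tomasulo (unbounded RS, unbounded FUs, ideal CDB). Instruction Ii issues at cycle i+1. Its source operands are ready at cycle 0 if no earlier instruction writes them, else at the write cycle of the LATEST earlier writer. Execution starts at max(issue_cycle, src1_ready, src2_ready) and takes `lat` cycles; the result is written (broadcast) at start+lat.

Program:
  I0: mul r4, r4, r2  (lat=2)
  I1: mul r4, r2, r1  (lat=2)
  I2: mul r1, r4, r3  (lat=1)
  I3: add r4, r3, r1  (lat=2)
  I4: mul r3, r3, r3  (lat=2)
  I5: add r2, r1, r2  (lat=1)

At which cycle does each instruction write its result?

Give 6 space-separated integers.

Answer: 3 4 5 7 7 7

Derivation:
I0 mul r4: issue@1 deps=(None,None) exec_start@1 write@3
I1 mul r4: issue@2 deps=(None,None) exec_start@2 write@4
I2 mul r1: issue@3 deps=(1,None) exec_start@4 write@5
I3 add r4: issue@4 deps=(None,2) exec_start@5 write@7
I4 mul r3: issue@5 deps=(None,None) exec_start@5 write@7
I5 add r2: issue@6 deps=(2,None) exec_start@6 write@7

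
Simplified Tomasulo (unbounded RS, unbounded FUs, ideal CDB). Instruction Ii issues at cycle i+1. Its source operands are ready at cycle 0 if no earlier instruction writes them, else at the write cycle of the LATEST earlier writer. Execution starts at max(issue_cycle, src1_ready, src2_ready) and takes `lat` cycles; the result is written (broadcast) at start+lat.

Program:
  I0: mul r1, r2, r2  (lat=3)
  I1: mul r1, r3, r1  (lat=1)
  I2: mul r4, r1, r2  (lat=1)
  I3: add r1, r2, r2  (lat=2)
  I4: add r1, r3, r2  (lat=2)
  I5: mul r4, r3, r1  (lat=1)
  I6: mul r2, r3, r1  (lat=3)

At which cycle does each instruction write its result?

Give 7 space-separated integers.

Answer: 4 5 6 6 7 8 10

Derivation:
I0 mul r1: issue@1 deps=(None,None) exec_start@1 write@4
I1 mul r1: issue@2 deps=(None,0) exec_start@4 write@5
I2 mul r4: issue@3 deps=(1,None) exec_start@5 write@6
I3 add r1: issue@4 deps=(None,None) exec_start@4 write@6
I4 add r1: issue@5 deps=(None,None) exec_start@5 write@7
I5 mul r4: issue@6 deps=(None,4) exec_start@7 write@8
I6 mul r2: issue@7 deps=(None,4) exec_start@7 write@10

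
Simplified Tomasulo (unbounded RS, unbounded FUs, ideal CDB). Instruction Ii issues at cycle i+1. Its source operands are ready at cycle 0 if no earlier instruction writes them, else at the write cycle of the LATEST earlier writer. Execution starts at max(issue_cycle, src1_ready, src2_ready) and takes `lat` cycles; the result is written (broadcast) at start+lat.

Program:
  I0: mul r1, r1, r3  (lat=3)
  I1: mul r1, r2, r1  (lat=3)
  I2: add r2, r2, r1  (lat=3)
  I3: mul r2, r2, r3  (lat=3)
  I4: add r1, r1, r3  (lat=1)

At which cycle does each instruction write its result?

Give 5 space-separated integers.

Answer: 4 7 10 13 8

Derivation:
I0 mul r1: issue@1 deps=(None,None) exec_start@1 write@4
I1 mul r1: issue@2 deps=(None,0) exec_start@4 write@7
I2 add r2: issue@3 deps=(None,1) exec_start@7 write@10
I3 mul r2: issue@4 deps=(2,None) exec_start@10 write@13
I4 add r1: issue@5 deps=(1,None) exec_start@7 write@8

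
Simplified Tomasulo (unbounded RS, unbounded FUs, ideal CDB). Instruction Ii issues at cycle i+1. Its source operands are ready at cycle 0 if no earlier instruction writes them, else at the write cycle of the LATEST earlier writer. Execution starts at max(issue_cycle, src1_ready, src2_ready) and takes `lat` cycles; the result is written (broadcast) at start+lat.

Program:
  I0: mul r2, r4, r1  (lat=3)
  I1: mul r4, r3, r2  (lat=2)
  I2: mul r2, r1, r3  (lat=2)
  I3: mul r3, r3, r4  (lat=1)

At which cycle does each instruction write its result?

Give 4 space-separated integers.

I0 mul r2: issue@1 deps=(None,None) exec_start@1 write@4
I1 mul r4: issue@2 deps=(None,0) exec_start@4 write@6
I2 mul r2: issue@3 deps=(None,None) exec_start@3 write@5
I3 mul r3: issue@4 deps=(None,1) exec_start@6 write@7

Answer: 4 6 5 7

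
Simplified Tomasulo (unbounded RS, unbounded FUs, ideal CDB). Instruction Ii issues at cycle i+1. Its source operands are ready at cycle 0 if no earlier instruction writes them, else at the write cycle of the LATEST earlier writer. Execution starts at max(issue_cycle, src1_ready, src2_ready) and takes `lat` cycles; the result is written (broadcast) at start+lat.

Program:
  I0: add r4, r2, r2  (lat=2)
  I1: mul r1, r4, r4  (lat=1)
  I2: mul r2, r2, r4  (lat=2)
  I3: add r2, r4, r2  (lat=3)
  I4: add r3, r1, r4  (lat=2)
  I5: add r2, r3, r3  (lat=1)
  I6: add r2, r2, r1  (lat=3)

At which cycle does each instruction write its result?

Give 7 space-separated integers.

Answer: 3 4 5 8 7 8 11

Derivation:
I0 add r4: issue@1 deps=(None,None) exec_start@1 write@3
I1 mul r1: issue@2 deps=(0,0) exec_start@3 write@4
I2 mul r2: issue@3 deps=(None,0) exec_start@3 write@5
I3 add r2: issue@4 deps=(0,2) exec_start@5 write@8
I4 add r3: issue@5 deps=(1,0) exec_start@5 write@7
I5 add r2: issue@6 deps=(4,4) exec_start@7 write@8
I6 add r2: issue@7 deps=(5,1) exec_start@8 write@11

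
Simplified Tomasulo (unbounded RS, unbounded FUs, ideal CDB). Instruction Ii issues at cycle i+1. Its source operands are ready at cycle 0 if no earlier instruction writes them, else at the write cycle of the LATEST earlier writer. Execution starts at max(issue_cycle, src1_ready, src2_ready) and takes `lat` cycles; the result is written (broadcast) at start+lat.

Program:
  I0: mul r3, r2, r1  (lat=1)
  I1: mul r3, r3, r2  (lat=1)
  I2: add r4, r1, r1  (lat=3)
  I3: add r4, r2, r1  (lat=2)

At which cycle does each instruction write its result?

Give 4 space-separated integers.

Answer: 2 3 6 6

Derivation:
I0 mul r3: issue@1 deps=(None,None) exec_start@1 write@2
I1 mul r3: issue@2 deps=(0,None) exec_start@2 write@3
I2 add r4: issue@3 deps=(None,None) exec_start@3 write@6
I3 add r4: issue@4 deps=(None,None) exec_start@4 write@6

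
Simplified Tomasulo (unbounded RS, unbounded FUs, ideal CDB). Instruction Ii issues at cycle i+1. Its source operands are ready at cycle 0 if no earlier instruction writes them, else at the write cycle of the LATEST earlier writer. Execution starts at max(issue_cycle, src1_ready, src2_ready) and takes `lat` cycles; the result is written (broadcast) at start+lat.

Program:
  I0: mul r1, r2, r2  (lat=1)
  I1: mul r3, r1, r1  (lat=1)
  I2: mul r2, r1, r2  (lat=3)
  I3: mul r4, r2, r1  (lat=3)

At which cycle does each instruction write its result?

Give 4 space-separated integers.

Answer: 2 3 6 9

Derivation:
I0 mul r1: issue@1 deps=(None,None) exec_start@1 write@2
I1 mul r3: issue@2 deps=(0,0) exec_start@2 write@3
I2 mul r2: issue@3 deps=(0,None) exec_start@3 write@6
I3 mul r4: issue@4 deps=(2,0) exec_start@6 write@9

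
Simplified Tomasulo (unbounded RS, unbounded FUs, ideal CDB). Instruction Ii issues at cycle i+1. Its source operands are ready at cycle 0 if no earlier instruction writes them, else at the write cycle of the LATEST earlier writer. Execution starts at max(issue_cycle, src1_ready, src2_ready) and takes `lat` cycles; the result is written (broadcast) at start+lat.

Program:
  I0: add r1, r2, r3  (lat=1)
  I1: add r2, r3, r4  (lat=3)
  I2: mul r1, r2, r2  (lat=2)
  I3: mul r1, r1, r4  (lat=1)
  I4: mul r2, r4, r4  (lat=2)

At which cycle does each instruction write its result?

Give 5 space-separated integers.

Answer: 2 5 7 8 7

Derivation:
I0 add r1: issue@1 deps=(None,None) exec_start@1 write@2
I1 add r2: issue@2 deps=(None,None) exec_start@2 write@5
I2 mul r1: issue@3 deps=(1,1) exec_start@5 write@7
I3 mul r1: issue@4 deps=(2,None) exec_start@7 write@8
I4 mul r2: issue@5 deps=(None,None) exec_start@5 write@7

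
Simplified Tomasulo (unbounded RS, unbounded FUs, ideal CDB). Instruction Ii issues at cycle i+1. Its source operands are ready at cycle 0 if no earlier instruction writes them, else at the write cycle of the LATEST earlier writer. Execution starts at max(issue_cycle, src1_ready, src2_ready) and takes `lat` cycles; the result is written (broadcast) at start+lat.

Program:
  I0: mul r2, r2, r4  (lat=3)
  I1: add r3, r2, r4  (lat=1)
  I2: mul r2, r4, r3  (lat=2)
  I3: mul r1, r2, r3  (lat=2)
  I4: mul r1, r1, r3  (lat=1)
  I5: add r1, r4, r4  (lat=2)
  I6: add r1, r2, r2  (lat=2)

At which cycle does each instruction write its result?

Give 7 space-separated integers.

I0 mul r2: issue@1 deps=(None,None) exec_start@1 write@4
I1 add r3: issue@2 deps=(0,None) exec_start@4 write@5
I2 mul r2: issue@3 deps=(None,1) exec_start@5 write@7
I3 mul r1: issue@4 deps=(2,1) exec_start@7 write@9
I4 mul r1: issue@5 deps=(3,1) exec_start@9 write@10
I5 add r1: issue@6 deps=(None,None) exec_start@6 write@8
I6 add r1: issue@7 deps=(2,2) exec_start@7 write@9

Answer: 4 5 7 9 10 8 9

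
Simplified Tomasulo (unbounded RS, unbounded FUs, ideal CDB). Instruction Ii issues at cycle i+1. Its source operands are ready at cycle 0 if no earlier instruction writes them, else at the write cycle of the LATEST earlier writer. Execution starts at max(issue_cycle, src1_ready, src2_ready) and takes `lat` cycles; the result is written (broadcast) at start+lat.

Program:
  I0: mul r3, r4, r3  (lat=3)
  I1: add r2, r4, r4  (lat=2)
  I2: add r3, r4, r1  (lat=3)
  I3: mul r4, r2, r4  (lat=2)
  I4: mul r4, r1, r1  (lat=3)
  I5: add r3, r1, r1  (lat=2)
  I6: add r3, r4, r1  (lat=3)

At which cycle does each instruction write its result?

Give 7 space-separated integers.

Answer: 4 4 6 6 8 8 11

Derivation:
I0 mul r3: issue@1 deps=(None,None) exec_start@1 write@4
I1 add r2: issue@2 deps=(None,None) exec_start@2 write@4
I2 add r3: issue@3 deps=(None,None) exec_start@3 write@6
I3 mul r4: issue@4 deps=(1,None) exec_start@4 write@6
I4 mul r4: issue@5 deps=(None,None) exec_start@5 write@8
I5 add r3: issue@6 deps=(None,None) exec_start@6 write@8
I6 add r3: issue@7 deps=(4,None) exec_start@8 write@11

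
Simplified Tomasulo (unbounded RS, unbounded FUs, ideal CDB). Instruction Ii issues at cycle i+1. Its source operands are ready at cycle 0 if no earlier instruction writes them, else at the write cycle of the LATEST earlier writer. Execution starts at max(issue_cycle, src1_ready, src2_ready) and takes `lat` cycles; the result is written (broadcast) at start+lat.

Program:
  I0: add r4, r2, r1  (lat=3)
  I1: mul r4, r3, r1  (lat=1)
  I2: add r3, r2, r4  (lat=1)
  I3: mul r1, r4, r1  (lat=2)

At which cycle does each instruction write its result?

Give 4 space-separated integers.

I0 add r4: issue@1 deps=(None,None) exec_start@1 write@4
I1 mul r4: issue@2 deps=(None,None) exec_start@2 write@3
I2 add r3: issue@3 deps=(None,1) exec_start@3 write@4
I3 mul r1: issue@4 deps=(1,None) exec_start@4 write@6

Answer: 4 3 4 6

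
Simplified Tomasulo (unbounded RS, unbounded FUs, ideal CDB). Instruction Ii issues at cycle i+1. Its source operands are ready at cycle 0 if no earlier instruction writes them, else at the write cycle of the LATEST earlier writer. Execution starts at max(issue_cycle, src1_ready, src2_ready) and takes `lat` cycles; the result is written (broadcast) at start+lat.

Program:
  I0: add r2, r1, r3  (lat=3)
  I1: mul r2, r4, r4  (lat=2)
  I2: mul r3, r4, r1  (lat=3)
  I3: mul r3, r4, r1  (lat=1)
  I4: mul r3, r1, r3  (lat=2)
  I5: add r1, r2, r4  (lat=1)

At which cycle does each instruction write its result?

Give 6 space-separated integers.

I0 add r2: issue@1 deps=(None,None) exec_start@1 write@4
I1 mul r2: issue@2 deps=(None,None) exec_start@2 write@4
I2 mul r3: issue@3 deps=(None,None) exec_start@3 write@6
I3 mul r3: issue@4 deps=(None,None) exec_start@4 write@5
I4 mul r3: issue@5 deps=(None,3) exec_start@5 write@7
I5 add r1: issue@6 deps=(1,None) exec_start@6 write@7

Answer: 4 4 6 5 7 7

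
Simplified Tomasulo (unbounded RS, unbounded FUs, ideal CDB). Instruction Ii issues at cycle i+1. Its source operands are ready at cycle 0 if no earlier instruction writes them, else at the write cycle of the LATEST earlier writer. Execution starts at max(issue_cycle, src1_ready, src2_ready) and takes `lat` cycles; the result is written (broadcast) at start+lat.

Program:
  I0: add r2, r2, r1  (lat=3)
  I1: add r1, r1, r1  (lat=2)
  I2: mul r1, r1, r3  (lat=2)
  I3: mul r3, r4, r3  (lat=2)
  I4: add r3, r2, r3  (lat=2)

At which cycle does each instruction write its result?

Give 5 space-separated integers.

I0 add r2: issue@1 deps=(None,None) exec_start@1 write@4
I1 add r1: issue@2 deps=(None,None) exec_start@2 write@4
I2 mul r1: issue@3 deps=(1,None) exec_start@4 write@6
I3 mul r3: issue@4 deps=(None,None) exec_start@4 write@6
I4 add r3: issue@5 deps=(0,3) exec_start@6 write@8

Answer: 4 4 6 6 8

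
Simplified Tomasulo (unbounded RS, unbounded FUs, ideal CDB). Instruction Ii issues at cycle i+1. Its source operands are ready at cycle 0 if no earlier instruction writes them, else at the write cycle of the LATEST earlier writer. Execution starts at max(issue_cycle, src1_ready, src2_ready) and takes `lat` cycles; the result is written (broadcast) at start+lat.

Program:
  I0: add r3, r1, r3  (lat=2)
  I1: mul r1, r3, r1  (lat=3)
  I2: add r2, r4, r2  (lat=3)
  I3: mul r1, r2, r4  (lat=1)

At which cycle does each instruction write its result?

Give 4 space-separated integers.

I0 add r3: issue@1 deps=(None,None) exec_start@1 write@3
I1 mul r1: issue@2 deps=(0,None) exec_start@3 write@6
I2 add r2: issue@3 deps=(None,None) exec_start@3 write@6
I3 mul r1: issue@4 deps=(2,None) exec_start@6 write@7

Answer: 3 6 6 7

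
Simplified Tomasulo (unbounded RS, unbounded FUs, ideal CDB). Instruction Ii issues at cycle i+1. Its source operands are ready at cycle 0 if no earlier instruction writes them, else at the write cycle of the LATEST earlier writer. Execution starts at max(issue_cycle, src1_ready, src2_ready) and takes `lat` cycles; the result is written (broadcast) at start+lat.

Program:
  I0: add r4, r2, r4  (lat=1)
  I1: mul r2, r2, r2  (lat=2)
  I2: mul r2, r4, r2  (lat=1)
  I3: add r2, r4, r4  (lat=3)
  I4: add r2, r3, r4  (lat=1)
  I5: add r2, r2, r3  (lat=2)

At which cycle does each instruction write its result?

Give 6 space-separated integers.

I0 add r4: issue@1 deps=(None,None) exec_start@1 write@2
I1 mul r2: issue@2 deps=(None,None) exec_start@2 write@4
I2 mul r2: issue@3 deps=(0,1) exec_start@4 write@5
I3 add r2: issue@4 deps=(0,0) exec_start@4 write@7
I4 add r2: issue@5 deps=(None,0) exec_start@5 write@6
I5 add r2: issue@6 deps=(4,None) exec_start@6 write@8

Answer: 2 4 5 7 6 8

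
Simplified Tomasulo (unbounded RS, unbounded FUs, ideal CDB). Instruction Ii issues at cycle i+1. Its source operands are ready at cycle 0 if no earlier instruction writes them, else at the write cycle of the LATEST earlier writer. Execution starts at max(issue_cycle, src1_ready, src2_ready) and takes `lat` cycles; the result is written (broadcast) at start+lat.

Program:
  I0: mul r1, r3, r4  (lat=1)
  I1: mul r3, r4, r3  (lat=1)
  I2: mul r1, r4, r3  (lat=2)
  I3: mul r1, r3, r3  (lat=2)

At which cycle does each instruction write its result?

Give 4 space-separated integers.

Answer: 2 3 5 6

Derivation:
I0 mul r1: issue@1 deps=(None,None) exec_start@1 write@2
I1 mul r3: issue@2 deps=(None,None) exec_start@2 write@3
I2 mul r1: issue@3 deps=(None,1) exec_start@3 write@5
I3 mul r1: issue@4 deps=(1,1) exec_start@4 write@6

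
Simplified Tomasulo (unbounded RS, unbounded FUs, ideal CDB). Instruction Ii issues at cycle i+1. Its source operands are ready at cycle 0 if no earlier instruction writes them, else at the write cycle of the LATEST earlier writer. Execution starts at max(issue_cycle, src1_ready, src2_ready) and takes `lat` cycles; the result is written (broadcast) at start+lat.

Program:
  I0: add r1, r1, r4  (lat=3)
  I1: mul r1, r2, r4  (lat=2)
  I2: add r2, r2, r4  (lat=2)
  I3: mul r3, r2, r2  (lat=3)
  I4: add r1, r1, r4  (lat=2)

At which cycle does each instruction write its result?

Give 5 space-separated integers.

Answer: 4 4 5 8 7

Derivation:
I0 add r1: issue@1 deps=(None,None) exec_start@1 write@4
I1 mul r1: issue@2 deps=(None,None) exec_start@2 write@4
I2 add r2: issue@3 deps=(None,None) exec_start@3 write@5
I3 mul r3: issue@4 deps=(2,2) exec_start@5 write@8
I4 add r1: issue@5 deps=(1,None) exec_start@5 write@7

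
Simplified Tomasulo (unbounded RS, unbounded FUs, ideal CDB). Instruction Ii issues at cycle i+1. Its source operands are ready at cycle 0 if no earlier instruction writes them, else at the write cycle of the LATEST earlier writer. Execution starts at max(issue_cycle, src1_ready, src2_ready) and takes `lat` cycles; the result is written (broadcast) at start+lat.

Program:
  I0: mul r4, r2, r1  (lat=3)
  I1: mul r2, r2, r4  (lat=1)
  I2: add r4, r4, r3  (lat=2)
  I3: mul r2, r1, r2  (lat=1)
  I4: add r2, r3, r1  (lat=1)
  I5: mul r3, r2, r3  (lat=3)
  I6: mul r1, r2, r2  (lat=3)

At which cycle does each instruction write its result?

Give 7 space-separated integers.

Answer: 4 5 6 6 6 9 10

Derivation:
I0 mul r4: issue@1 deps=(None,None) exec_start@1 write@4
I1 mul r2: issue@2 deps=(None,0) exec_start@4 write@5
I2 add r4: issue@3 deps=(0,None) exec_start@4 write@6
I3 mul r2: issue@4 deps=(None,1) exec_start@5 write@6
I4 add r2: issue@5 deps=(None,None) exec_start@5 write@6
I5 mul r3: issue@6 deps=(4,None) exec_start@6 write@9
I6 mul r1: issue@7 deps=(4,4) exec_start@7 write@10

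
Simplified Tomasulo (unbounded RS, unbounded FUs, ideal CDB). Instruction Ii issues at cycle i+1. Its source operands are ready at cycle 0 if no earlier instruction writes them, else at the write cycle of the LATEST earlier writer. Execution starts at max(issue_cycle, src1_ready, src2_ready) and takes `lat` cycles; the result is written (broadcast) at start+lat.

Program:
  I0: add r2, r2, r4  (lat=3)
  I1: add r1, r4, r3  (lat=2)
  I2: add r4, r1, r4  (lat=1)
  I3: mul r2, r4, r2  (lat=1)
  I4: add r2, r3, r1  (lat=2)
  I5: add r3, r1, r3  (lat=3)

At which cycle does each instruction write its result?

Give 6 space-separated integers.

Answer: 4 4 5 6 7 9

Derivation:
I0 add r2: issue@1 deps=(None,None) exec_start@1 write@4
I1 add r1: issue@2 deps=(None,None) exec_start@2 write@4
I2 add r4: issue@3 deps=(1,None) exec_start@4 write@5
I3 mul r2: issue@4 deps=(2,0) exec_start@5 write@6
I4 add r2: issue@5 deps=(None,1) exec_start@5 write@7
I5 add r3: issue@6 deps=(1,None) exec_start@6 write@9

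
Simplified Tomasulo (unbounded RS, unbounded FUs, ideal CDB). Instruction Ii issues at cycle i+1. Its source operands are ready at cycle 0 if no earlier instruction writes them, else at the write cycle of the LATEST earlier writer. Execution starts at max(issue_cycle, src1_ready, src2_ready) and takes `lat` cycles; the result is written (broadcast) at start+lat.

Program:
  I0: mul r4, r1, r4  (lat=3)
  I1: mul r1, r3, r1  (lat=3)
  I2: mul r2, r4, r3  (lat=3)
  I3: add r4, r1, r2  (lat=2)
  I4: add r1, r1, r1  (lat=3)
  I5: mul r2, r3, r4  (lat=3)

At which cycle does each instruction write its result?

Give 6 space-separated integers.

I0 mul r4: issue@1 deps=(None,None) exec_start@1 write@4
I1 mul r1: issue@2 deps=(None,None) exec_start@2 write@5
I2 mul r2: issue@3 deps=(0,None) exec_start@4 write@7
I3 add r4: issue@4 deps=(1,2) exec_start@7 write@9
I4 add r1: issue@5 deps=(1,1) exec_start@5 write@8
I5 mul r2: issue@6 deps=(None,3) exec_start@9 write@12

Answer: 4 5 7 9 8 12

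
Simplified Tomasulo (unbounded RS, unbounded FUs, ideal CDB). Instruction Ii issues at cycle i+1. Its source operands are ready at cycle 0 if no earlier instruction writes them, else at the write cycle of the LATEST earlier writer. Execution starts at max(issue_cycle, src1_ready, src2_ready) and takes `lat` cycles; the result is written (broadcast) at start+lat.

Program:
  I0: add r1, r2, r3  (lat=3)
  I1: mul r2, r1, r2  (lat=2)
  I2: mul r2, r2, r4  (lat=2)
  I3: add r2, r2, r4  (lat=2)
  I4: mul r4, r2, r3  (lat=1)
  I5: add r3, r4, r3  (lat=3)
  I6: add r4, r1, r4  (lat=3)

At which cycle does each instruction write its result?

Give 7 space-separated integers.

I0 add r1: issue@1 deps=(None,None) exec_start@1 write@4
I1 mul r2: issue@2 deps=(0,None) exec_start@4 write@6
I2 mul r2: issue@3 deps=(1,None) exec_start@6 write@8
I3 add r2: issue@4 deps=(2,None) exec_start@8 write@10
I4 mul r4: issue@5 deps=(3,None) exec_start@10 write@11
I5 add r3: issue@6 deps=(4,None) exec_start@11 write@14
I6 add r4: issue@7 deps=(0,4) exec_start@11 write@14

Answer: 4 6 8 10 11 14 14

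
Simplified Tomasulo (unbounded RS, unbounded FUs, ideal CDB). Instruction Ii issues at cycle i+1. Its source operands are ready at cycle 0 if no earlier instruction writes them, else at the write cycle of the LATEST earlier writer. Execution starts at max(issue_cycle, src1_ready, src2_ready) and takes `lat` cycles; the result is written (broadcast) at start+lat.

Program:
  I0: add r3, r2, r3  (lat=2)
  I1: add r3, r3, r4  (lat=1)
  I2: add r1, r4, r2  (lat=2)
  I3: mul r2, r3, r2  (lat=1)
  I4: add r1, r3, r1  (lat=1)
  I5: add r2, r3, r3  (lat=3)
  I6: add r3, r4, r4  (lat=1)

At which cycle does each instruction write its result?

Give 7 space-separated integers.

I0 add r3: issue@1 deps=(None,None) exec_start@1 write@3
I1 add r3: issue@2 deps=(0,None) exec_start@3 write@4
I2 add r1: issue@3 deps=(None,None) exec_start@3 write@5
I3 mul r2: issue@4 deps=(1,None) exec_start@4 write@5
I4 add r1: issue@5 deps=(1,2) exec_start@5 write@6
I5 add r2: issue@6 deps=(1,1) exec_start@6 write@9
I6 add r3: issue@7 deps=(None,None) exec_start@7 write@8

Answer: 3 4 5 5 6 9 8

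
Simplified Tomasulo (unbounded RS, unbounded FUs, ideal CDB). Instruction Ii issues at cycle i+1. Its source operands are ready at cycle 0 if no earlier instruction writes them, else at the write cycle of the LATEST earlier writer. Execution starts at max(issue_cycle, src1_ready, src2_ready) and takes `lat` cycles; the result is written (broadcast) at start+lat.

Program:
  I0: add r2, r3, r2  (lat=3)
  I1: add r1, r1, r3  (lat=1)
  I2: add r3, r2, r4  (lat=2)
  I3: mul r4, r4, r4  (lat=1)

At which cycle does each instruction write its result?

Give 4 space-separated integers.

I0 add r2: issue@1 deps=(None,None) exec_start@1 write@4
I1 add r1: issue@2 deps=(None,None) exec_start@2 write@3
I2 add r3: issue@3 deps=(0,None) exec_start@4 write@6
I3 mul r4: issue@4 deps=(None,None) exec_start@4 write@5

Answer: 4 3 6 5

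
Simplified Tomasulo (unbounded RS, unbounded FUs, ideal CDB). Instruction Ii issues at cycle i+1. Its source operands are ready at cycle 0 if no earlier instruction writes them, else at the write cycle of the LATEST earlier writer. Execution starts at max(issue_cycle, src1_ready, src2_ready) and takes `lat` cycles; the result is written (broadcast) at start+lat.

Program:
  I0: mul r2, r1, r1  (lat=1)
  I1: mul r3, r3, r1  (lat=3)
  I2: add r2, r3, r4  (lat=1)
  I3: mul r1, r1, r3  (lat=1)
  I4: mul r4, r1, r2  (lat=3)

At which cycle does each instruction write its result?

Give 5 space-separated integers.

Answer: 2 5 6 6 9

Derivation:
I0 mul r2: issue@1 deps=(None,None) exec_start@1 write@2
I1 mul r3: issue@2 deps=(None,None) exec_start@2 write@5
I2 add r2: issue@3 deps=(1,None) exec_start@5 write@6
I3 mul r1: issue@4 deps=(None,1) exec_start@5 write@6
I4 mul r4: issue@5 deps=(3,2) exec_start@6 write@9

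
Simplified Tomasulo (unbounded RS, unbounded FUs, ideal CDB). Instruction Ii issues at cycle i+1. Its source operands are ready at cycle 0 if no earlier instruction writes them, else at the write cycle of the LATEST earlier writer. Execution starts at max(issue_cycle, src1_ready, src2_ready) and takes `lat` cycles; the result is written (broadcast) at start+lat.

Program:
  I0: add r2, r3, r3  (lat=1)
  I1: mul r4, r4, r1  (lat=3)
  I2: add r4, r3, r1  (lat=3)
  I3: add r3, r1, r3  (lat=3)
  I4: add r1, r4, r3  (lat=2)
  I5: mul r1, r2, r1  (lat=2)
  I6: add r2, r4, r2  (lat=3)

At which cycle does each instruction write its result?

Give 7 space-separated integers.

Answer: 2 5 6 7 9 11 10

Derivation:
I0 add r2: issue@1 deps=(None,None) exec_start@1 write@2
I1 mul r4: issue@2 deps=(None,None) exec_start@2 write@5
I2 add r4: issue@3 deps=(None,None) exec_start@3 write@6
I3 add r3: issue@4 deps=(None,None) exec_start@4 write@7
I4 add r1: issue@5 deps=(2,3) exec_start@7 write@9
I5 mul r1: issue@6 deps=(0,4) exec_start@9 write@11
I6 add r2: issue@7 deps=(2,0) exec_start@7 write@10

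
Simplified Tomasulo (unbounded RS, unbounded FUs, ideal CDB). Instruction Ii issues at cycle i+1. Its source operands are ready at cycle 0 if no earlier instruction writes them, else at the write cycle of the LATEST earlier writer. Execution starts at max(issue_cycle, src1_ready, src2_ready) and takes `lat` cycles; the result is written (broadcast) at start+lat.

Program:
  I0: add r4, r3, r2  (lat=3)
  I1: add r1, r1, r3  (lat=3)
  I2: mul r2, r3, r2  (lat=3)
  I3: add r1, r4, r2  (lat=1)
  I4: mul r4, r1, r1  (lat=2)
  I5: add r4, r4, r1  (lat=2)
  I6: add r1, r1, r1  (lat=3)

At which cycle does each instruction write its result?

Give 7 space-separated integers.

I0 add r4: issue@1 deps=(None,None) exec_start@1 write@4
I1 add r1: issue@2 deps=(None,None) exec_start@2 write@5
I2 mul r2: issue@3 deps=(None,None) exec_start@3 write@6
I3 add r1: issue@4 deps=(0,2) exec_start@6 write@7
I4 mul r4: issue@5 deps=(3,3) exec_start@7 write@9
I5 add r4: issue@6 deps=(4,3) exec_start@9 write@11
I6 add r1: issue@7 deps=(3,3) exec_start@7 write@10

Answer: 4 5 6 7 9 11 10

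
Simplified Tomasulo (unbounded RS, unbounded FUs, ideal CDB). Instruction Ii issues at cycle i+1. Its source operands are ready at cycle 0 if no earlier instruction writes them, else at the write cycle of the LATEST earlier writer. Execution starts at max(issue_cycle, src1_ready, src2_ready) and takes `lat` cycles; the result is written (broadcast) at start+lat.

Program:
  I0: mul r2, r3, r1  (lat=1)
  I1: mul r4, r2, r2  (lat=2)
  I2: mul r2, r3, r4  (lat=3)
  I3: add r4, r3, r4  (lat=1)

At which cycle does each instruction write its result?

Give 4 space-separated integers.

I0 mul r2: issue@1 deps=(None,None) exec_start@1 write@2
I1 mul r4: issue@2 deps=(0,0) exec_start@2 write@4
I2 mul r2: issue@3 deps=(None,1) exec_start@4 write@7
I3 add r4: issue@4 deps=(None,1) exec_start@4 write@5

Answer: 2 4 7 5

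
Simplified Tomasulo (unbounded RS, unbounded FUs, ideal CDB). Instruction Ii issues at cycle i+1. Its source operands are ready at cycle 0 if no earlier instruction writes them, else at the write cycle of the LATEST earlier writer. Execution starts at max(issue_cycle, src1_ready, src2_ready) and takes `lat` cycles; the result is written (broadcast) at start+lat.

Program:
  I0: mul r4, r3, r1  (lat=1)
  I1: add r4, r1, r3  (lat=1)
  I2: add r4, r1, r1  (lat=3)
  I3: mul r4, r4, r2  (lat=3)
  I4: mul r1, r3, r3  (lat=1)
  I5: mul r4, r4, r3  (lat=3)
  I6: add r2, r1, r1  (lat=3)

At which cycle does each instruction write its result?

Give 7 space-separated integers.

I0 mul r4: issue@1 deps=(None,None) exec_start@1 write@2
I1 add r4: issue@2 deps=(None,None) exec_start@2 write@3
I2 add r4: issue@3 deps=(None,None) exec_start@3 write@6
I3 mul r4: issue@4 deps=(2,None) exec_start@6 write@9
I4 mul r1: issue@5 deps=(None,None) exec_start@5 write@6
I5 mul r4: issue@6 deps=(3,None) exec_start@9 write@12
I6 add r2: issue@7 deps=(4,4) exec_start@7 write@10

Answer: 2 3 6 9 6 12 10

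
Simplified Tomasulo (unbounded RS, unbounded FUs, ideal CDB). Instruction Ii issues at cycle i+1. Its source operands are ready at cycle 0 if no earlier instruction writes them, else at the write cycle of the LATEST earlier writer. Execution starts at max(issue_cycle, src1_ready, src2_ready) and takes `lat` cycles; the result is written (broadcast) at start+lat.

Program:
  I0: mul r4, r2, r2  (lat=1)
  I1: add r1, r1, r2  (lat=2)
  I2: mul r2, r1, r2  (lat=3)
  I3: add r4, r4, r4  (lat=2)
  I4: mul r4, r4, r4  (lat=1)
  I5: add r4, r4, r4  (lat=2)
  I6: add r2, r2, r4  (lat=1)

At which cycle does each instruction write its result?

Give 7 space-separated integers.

Answer: 2 4 7 6 7 9 10

Derivation:
I0 mul r4: issue@1 deps=(None,None) exec_start@1 write@2
I1 add r1: issue@2 deps=(None,None) exec_start@2 write@4
I2 mul r2: issue@3 deps=(1,None) exec_start@4 write@7
I3 add r4: issue@4 deps=(0,0) exec_start@4 write@6
I4 mul r4: issue@5 deps=(3,3) exec_start@6 write@7
I5 add r4: issue@6 deps=(4,4) exec_start@7 write@9
I6 add r2: issue@7 deps=(2,5) exec_start@9 write@10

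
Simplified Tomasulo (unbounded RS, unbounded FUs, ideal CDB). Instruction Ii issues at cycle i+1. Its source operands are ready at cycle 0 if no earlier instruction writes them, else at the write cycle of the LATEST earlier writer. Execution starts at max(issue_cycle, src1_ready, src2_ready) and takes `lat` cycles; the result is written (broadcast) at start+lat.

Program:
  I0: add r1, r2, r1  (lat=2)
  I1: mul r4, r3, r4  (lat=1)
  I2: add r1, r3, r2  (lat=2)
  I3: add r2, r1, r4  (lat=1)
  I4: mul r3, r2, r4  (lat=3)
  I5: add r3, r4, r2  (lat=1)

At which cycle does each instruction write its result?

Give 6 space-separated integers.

Answer: 3 3 5 6 9 7

Derivation:
I0 add r1: issue@1 deps=(None,None) exec_start@1 write@3
I1 mul r4: issue@2 deps=(None,None) exec_start@2 write@3
I2 add r1: issue@3 deps=(None,None) exec_start@3 write@5
I3 add r2: issue@4 deps=(2,1) exec_start@5 write@6
I4 mul r3: issue@5 deps=(3,1) exec_start@6 write@9
I5 add r3: issue@6 deps=(1,3) exec_start@6 write@7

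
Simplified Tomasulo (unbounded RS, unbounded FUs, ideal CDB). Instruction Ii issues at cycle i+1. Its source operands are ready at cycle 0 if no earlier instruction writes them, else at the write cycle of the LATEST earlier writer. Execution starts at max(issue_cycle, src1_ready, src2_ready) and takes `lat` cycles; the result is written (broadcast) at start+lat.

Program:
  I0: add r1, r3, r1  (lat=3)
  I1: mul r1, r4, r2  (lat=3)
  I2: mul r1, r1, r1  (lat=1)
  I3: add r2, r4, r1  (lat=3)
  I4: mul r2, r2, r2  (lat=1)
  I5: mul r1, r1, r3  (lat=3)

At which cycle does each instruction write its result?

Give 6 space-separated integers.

Answer: 4 5 6 9 10 9

Derivation:
I0 add r1: issue@1 deps=(None,None) exec_start@1 write@4
I1 mul r1: issue@2 deps=(None,None) exec_start@2 write@5
I2 mul r1: issue@3 deps=(1,1) exec_start@5 write@6
I3 add r2: issue@4 deps=(None,2) exec_start@6 write@9
I4 mul r2: issue@5 deps=(3,3) exec_start@9 write@10
I5 mul r1: issue@6 deps=(2,None) exec_start@6 write@9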